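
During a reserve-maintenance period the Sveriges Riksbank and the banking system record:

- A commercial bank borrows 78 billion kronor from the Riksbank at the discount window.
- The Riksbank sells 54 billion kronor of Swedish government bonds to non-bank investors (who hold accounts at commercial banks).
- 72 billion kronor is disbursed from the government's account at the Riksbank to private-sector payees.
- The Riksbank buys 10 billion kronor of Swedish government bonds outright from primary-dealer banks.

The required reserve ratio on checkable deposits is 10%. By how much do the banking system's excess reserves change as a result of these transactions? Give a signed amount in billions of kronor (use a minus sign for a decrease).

Discount-window loan 78 billion kronor: reserves +78B, deposits 0.
Asset sale (to non-banks) 54 billion kronor: reserves −54B, deposits −54B.
Government spending 72 billion kronor: reserves +72B, deposits +72B.
OMO purchase (from banks) 10 billion kronor: reserves +10B, deposits 0.
Totals: Δreserves = +106B, Δdeposits = +18B.
Δrequired reserves = 10% × +18B = +1.8B.
Δexcess reserves = Δreserves − Δrequired = +106B − (+1.8B) = +104.2 billion.

+104.2 billion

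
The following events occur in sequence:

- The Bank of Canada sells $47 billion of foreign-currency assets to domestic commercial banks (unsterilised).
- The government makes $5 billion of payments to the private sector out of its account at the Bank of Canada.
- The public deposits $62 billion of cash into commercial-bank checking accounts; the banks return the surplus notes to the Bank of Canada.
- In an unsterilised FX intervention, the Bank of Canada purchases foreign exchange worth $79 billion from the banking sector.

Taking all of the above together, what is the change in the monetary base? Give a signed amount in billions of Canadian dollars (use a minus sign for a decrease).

FX sale $47 billion: Bank of Canada balance sheet contracts → −$47B.
Government spending $5 billion: a non-base liability converts back to reserves → +$5B.
Currency deposit $62 billion: just a shift between currency and reserves — both are base money → 0.
FX purchase $79 billion: Bank of Canada balance sheet expands → +$79B.
Net: −47 + 5 + 0 + 79 = +$37 billion.

+$37 billion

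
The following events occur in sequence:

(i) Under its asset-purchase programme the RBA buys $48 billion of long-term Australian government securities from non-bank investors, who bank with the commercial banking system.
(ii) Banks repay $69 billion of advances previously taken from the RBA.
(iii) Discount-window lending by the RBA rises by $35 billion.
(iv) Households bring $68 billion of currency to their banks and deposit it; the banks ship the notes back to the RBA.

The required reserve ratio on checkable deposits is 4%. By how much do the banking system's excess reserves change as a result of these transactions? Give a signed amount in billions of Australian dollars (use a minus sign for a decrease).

+$77.36 billion

Asset purchase (from non-banks) $48 billion: reserves +$48B, deposits +$48B.
Discount-window repayment $69 billion: reserves −$69B, deposits 0.
Discount-window loan $35 billion: reserves +$35B, deposits 0.
Currency deposit $68 billion: reserves +$68B, deposits +$68B.
Totals: Δreserves = +$82B, Δdeposits = +$116B.
Δrequired reserves = 4% × +$116B = +$4.64B.
Δexcess reserves = Δreserves − Δrequired = +$82B − (+$4.64B) = +$77.36 billion.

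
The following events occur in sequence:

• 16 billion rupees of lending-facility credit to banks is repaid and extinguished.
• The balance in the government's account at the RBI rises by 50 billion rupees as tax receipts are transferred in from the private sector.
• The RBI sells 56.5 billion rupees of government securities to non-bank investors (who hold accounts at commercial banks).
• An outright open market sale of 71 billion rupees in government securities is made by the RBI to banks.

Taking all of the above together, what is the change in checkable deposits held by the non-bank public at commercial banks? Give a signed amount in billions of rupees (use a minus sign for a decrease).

-106.5 billion

RBI balance sheet:
  Assets:      Securities −127.5B, Loans to banks −16B
  Liabilities: Bank reserves −193.5B, Government deposits +50B
Commercial banking system:
  Assets:      Reserves at CB −193.5B, Securities +71B
  Liabilities: Checkable deposits −106.5B, Borrowings from CB −16B
So the change in checkable deposits held by the non-bank public at commercial banks is -106.5 billion.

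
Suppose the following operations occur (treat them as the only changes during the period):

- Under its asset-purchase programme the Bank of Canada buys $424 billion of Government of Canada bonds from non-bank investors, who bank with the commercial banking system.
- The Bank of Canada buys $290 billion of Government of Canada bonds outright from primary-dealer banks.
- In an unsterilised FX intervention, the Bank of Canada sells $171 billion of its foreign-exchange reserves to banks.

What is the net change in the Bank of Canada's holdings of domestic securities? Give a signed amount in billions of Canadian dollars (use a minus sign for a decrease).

Asset purchase (from non-banks) $424 billion: securities added to the Bank of Canada's portfolio → +$424B.
OMO purchase (from banks) $290 billion: securities added to the Bank of Canada's portfolio → +$290B.
FX sale $171 billion: the Bank of Canada's securities portfolio is untouched → 0.
Net: 424 + 290 + 0 = +$714 billion.

+$714 billion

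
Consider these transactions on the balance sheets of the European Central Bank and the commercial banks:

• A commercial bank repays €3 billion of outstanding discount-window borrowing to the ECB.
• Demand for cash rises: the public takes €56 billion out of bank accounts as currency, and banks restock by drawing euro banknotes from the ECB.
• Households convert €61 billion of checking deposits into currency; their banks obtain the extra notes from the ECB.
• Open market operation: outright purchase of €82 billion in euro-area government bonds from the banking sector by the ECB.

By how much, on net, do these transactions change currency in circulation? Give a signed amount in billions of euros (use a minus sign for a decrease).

ECB balance sheet:
  Assets:      Securities +€82B, Loans to banks −€3B
  Liabilities: Bank reserves −€38B, Currency in circulation +€117B
So the change in currency in circulation is +€117 billion.

+€117 billion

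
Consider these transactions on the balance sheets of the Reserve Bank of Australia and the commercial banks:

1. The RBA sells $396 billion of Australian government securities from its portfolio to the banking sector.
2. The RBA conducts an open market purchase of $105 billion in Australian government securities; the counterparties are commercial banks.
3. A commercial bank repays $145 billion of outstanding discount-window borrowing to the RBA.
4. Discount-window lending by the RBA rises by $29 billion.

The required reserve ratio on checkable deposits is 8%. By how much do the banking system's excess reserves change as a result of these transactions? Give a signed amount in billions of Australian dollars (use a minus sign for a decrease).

OMO sale (to banks) $396 billion: reserves −$396B, deposits 0.
OMO purchase (from banks) $105 billion: reserves +$105B, deposits 0.
Discount-window repayment $145 billion: reserves −$145B, deposits 0.
Discount-window loan $29 billion: reserves +$29B, deposits 0.
Totals: Δreserves = −$407B, Δdeposits = 0.
Δrequired reserves = 8% × 0 = 0.
Δexcess reserves = Δreserves − Δrequired = −$407B − (0) = -$407 billion.

-$407 billion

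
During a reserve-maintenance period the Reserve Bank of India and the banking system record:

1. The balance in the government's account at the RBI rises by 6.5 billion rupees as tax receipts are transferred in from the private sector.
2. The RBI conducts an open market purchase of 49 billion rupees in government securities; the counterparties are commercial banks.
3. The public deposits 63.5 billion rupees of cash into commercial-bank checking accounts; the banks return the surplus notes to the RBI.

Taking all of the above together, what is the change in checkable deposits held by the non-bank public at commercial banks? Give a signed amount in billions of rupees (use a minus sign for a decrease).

Government account inflow 6.5 billion rupees: non-bank counterparties' bank balances fall → −6.5B.
OMO purchase (from banks) 49 billion rupees: the counterparty is a bank, so public deposits are unchanged → 0.
Currency deposit 63.5 billion rupees: non-bank counterparties' bank balances rise → +63.5B.
Net: −6.5 + 0 + 63.5 = +57 billion.

+57 billion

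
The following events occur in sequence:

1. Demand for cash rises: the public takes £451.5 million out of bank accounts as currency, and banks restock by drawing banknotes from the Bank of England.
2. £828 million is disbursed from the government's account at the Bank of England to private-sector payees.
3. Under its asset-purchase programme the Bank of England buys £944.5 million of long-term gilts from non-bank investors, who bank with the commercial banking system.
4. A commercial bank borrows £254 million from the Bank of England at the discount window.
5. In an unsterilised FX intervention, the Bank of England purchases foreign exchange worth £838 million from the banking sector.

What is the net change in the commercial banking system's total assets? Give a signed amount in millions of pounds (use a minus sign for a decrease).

Currency withdrawal £451.5 million: bank balance sheets shrink → −£451.5M.
Government spending £828 million: bank balance sheets expand → +£828M.
Asset purchase (from non-banks) £944.5 million: bank balance sheets expand → +£944.5M.
Discount-window loan £254 million: bank balance sheets expand → +£254M.
FX purchase £838 million: just an asset swap on bank balance sheets → 0.
Net: −451.5 + 828 + 944.5 + 254 + 0 = +£1575 million.

+£1575 million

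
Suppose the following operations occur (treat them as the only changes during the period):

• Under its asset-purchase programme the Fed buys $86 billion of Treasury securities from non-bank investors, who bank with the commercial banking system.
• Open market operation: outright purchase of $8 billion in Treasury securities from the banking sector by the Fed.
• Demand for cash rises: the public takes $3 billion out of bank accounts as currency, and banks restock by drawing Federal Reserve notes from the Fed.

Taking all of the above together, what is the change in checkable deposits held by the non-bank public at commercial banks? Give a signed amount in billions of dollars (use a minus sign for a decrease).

Asset purchase (from non-banks) $86 billion: non-bank counterparties' bank balances rise → +$86B.
OMO purchase (from banks) $8 billion: the counterparty is a bank, so public deposits are unchanged → 0.
Currency withdrawal $3 billion: non-bank counterparties' bank balances fall → −$3B.
Net: 86 + 0 − 3 = +$83 billion.

+$83 billion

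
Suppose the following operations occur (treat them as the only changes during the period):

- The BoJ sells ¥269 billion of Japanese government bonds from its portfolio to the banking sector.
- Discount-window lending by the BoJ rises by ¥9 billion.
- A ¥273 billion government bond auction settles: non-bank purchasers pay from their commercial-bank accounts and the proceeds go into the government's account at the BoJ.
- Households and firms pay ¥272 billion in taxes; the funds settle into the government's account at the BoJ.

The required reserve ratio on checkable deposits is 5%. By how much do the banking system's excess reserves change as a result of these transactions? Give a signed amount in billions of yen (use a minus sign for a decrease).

OMO sale (to banks) ¥269 billion: reserves −¥269B, deposits 0.
Discount-window loan ¥9 billion: reserves +¥9B, deposits 0.
Government account inflow ¥273 billion: reserves −¥273B, deposits −¥273B.
Government account inflow ¥272 billion: reserves −¥272B, deposits −¥272B.
Totals: Δreserves = −¥805B, Δdeposits = −¥545B.
Δrequired reserves = 5% × −¥545B = −¥27.25B.
Δexcess reserves = Δreserves − Δrequired = −¥805B − (−¥27.25B) = -¥777.75 billion.

-¥777.75 billion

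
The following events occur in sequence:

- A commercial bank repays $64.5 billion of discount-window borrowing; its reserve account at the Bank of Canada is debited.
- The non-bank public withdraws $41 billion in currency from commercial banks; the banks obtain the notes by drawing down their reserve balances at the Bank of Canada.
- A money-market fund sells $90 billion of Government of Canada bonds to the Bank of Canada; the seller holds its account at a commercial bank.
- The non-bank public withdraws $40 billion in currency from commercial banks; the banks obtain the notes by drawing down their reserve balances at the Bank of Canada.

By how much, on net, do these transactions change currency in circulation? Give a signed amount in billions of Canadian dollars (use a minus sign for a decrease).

Discount-window repayment $64.5 billion: no currency enters or leaves circulation → 0.
Currency withdrawal $41 billion: notes leave the central bank → +$41B.
Asset purchase (from non-banks) $90 billion: no currency enters or leaves circulation → 0.
Currency withdrawal $40 billion: notes leave the central bank → +$40B.
Net: 0 + 41 + 0 + 40 = +$81 billion.

+$81 billion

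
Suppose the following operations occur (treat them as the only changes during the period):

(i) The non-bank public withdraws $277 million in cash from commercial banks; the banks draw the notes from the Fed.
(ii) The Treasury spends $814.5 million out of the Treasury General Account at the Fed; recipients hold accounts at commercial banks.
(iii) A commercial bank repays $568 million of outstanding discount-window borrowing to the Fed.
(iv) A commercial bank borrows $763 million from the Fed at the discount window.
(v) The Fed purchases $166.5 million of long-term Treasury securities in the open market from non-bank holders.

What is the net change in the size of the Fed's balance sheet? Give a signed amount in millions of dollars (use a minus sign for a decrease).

+$361.5 million

Fed balance sheet:
  Assets:      Securities +$166.5M, Loans to banks +$195M
  Liabilities: Bank reserves +$899M, Currency in circulation +$277M, Government deposits −$814.5M
Commercial banking system:
  Assets:      Reserves at CB +$899M
  Liabilities: Checkable deposits +$704M, Borrowings from CB +$195M
Change in total Fed assets = +$361.5 million.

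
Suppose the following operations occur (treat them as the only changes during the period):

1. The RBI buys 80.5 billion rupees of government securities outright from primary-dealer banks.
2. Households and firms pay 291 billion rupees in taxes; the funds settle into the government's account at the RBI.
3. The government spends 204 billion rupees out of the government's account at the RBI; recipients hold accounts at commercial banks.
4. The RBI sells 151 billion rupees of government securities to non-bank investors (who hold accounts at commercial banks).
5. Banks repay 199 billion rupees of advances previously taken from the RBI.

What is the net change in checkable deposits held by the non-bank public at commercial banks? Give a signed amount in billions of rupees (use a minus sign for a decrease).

-238 billion

RBI balance sheet:
  Assets:      Securities −70.5B, Loans to banks −199B
  Liabilities: Bank reserves −356.5B, Government deposits +87B
Commercial banking system:
  Assets:      Reserves at CB −356.5B, Securities −80.5B
  Liabilities: Checkable deposits −238B, Borrowings from CB −199B
So the change in checkable deposits held by the non-bank public at commercial banks is -238 billion.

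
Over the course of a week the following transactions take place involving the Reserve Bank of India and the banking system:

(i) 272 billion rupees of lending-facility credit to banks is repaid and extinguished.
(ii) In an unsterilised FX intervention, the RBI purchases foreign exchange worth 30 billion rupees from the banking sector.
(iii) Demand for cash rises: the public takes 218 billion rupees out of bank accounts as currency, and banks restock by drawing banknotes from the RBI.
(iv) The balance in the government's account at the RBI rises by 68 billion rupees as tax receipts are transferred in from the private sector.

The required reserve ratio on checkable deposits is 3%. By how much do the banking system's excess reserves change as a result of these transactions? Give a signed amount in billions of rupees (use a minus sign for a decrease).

Discount-window repayment 272 billion rupees: reserves −272B, deposits 0.
FX purchase 30 billion rupees: reserves +30B, deposits 0.
Currency withdrawal 218 billion rupees: reserves −218B, deposits −218B.
Government account inflow 68 billion rupees: reserves −68B, deposits −68B.
Totals: Δreserves = −528B, Δdeposits = −286B.
Δrequired reserves = 3% × −286B = −8.58B.
Δexcess reserves = Δreserves − Δrequired = −528B − (−8.58B) = -519.42 billion.

-519.42 billion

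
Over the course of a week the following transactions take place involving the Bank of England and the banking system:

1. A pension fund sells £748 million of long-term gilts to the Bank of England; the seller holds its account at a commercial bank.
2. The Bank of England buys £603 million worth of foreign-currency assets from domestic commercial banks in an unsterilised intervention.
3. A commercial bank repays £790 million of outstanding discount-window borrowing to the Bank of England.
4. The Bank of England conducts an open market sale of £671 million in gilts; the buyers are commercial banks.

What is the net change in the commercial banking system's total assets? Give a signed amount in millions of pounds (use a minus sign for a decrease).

Asset purchase (from non-banks) £748 million: bank balance sheets expand → +£748M.
FX purchase £603 million: just an asset swap on bank balance sheets → 0.
Discount-window repayment £790 million: bank balance sheets shrink → −£790M.
OMO sale (to banks) £671 million: just an asset swap on bank balance sheets → 0.
Net: 748 + 0 − 790 + 0 = -£42 million.

-£42 million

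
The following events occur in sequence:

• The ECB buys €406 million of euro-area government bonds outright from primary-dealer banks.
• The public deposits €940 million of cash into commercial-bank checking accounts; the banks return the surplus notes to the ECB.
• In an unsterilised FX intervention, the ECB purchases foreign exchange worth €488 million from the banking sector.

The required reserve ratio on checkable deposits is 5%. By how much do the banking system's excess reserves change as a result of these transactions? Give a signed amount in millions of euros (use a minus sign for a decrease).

OMO purchase (from banks) €406 million: reserves +€406M, deposits 0.
Currency deposit €940 million: reserves +€940M, deposits +€940M.
FX purchase €488 million: reserves +€488M, deposits 0.
Totals: Δreserves = +€1834M, Δdeposits = +€940M.
Δrequired reserves = 5% × +€940M = +€47M.
Δexcess reserves = Δreserves − Δrequired = +€1834M − (+€47M) = +€1787 million.

+€1787 million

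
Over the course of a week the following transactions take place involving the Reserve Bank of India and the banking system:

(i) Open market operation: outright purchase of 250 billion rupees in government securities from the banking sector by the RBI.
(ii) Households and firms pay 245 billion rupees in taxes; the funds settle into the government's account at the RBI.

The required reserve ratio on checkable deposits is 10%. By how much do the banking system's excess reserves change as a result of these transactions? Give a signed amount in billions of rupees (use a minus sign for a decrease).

OMO purchase (from banks) 250 billion rupees: reserves +250B, deposits 0.
Government account inflow 245 billion rupees: reserves −245B, deposits −245B.
Totals: Δreserves = +5B, Δdeposits = −245B.
Δrequired reserves = 10% × −245B = −24.5B.
Δexcess reserves = Δreserves − Δrequired = +5B − (−24.5B) = +29.5 billion.

+29.5 billion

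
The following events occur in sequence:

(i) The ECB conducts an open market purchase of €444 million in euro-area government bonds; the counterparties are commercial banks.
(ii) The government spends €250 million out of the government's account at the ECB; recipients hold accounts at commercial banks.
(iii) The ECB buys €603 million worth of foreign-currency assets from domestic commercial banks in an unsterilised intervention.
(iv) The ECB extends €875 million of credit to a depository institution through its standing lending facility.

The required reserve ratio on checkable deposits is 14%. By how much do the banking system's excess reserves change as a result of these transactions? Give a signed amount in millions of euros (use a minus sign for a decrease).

+€2137 million

OMO purchase (from banks) €444 million: reserves +€444M, deposits 0.
Government spending €250 million: reserves +€250M, deposits +€250M.
FX purchase €603 million: reserves +€603M, deposits 0.
Discount-window loan €875 million: reserves +€875M, deposits 0.
Totals: Δreserves = +€2172M, Δdeposits = +€250M.
Δrequired reserves = 14% × +€250M = +€35M.
Δexcess reserves = Δreserves − Δrequired = +€2172M − (+€35M) = +€2137 million.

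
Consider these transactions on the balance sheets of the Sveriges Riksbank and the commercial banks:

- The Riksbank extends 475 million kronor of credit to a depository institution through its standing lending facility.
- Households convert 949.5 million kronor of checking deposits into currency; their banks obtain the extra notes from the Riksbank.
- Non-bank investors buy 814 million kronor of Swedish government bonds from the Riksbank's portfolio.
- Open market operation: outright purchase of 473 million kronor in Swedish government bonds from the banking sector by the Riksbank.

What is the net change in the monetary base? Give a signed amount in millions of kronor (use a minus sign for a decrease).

Discount-window loan 475 million kronor: Riksbank balance sheet expands → +475M.
Currency withdrawal 949.5 million kronor: just a shift between currency and reserves — both are base money → 0.
Asset sale (to non-banks) 814 million kronor: Riksbank balance sheet contracts → −814M.
OMO purchase (from banks) 473 million kronor: Riksbank balance sheet expands → +473M.
Net: 475 + 0 − 814 + 473 = +134 million.

+134 million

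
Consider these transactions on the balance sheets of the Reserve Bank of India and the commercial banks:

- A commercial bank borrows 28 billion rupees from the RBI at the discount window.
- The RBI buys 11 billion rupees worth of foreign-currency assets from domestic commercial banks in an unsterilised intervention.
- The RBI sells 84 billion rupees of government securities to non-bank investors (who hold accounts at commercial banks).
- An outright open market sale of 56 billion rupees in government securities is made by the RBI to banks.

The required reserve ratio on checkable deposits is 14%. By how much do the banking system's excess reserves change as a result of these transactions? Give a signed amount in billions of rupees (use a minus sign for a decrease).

Discount-window loan 28 billion rupees: reserves +28B, deposits 0.
FX purchase 11 billion rupees: reserves +11B, deposits 0.
Asset sale (to non-banks) 84 billion rupees: reserves −84B, deposits −84B.
OMO sale (to banks) 56 billion rupees: reserves −56B, deposits 0.
Totals: Δreserves = −101B, Δdeposits = −84B.
Δrequired reserves = 14% × −84B = −11.76B.
Δexcess reserves = Δreserves − Δrequired = −101B − (−11.76B) = -89.24 billion.

-89.24 billion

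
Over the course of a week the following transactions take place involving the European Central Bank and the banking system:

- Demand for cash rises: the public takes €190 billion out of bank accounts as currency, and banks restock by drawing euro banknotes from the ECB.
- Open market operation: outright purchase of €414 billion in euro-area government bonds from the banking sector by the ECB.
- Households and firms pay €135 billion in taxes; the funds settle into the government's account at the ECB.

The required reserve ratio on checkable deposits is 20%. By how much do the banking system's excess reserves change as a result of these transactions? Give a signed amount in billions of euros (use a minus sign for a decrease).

+€154 billion

Currency withdrawal €190 billion: reserves −€190B, deposits −€190B.
OMO purchase (from banks) €414 billion: reserves +€414B, deposits 0.
Government account inflow €135 billion: reserves −€135B, deposits −€135B.
Totals: Δreserves = +€89B, Δdeposits = −€325B.
Δrequired reserves = 20% × −€325B = −€65B.
Δexcess reserves = Δreserves − Δrequired = +€89B − (−€65B) = +€154 billion.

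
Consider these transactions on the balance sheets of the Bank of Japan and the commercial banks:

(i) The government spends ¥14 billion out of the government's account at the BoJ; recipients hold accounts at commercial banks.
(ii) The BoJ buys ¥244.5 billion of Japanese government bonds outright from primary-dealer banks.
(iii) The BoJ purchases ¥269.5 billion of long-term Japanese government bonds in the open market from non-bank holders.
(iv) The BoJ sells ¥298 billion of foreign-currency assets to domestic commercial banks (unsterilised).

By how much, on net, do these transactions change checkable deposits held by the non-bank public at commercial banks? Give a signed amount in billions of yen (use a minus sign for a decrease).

Government spending ¥14 billion: non-bank counterparties' bank balances rise → +¥14B.
OMO purchase (from banks) ¥244.5 billion: the counterparty is a bank, so public deposits are unchanged → 0.
Asset purchase (from non-banks) ¥269.5 billion: non-bank counterparties' bank balances rise → +¥269.5B.
FX sale ¥298 billion: the counterparty is a bank, so public deposits are unchanged → 0.
Net: 14 + 0 + 269.5 + 0 = +¥283.5 billion.

+¥283.5 billion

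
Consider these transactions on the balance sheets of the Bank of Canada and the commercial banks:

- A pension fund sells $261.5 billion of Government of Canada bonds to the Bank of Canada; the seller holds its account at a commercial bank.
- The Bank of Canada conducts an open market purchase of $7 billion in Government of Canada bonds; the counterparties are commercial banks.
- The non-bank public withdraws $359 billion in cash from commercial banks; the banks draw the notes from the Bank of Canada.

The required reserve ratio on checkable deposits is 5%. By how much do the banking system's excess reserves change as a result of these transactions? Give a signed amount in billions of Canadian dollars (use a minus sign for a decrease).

-$85.625 billion

Asset purchase (from non-banks) $261.5 billion: reserves +$261.5B, deposits +$261.5B.
OMO purchase (from banks) $7 billion: reserves +$7B, deposits 0.
Currency withdrawal $359 billion: reserves −$359B, deposits −$359B.
Totals: Δreserves = −$90.5B, Δdeposits = −$97.5B.
Δrequired reserves = 5% × −$97.5B = −$4.875B.
Δexcess reserves = Δreserves − Δrequired = −$90.5B − (−$4.875B) = -$85.625 billion.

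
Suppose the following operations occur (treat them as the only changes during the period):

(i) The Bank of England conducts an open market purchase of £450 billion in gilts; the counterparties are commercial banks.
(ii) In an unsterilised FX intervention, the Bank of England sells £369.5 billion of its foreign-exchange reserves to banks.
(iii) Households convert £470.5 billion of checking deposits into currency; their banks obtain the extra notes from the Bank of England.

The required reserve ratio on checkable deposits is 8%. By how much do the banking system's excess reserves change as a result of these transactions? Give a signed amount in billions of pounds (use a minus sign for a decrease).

-£352.36 billion

OMO purchase (from banks) £450 billion: reserves +£450B, deposits 0.
FX sale £369.5 billion: reserves −£369.5B, deposits 0.
Currency withdrawal £470.5 billion: reserves −£470.5B, deposits −£470.5B.
Totals: Δreserves = −£390B, Δdeposits = −£470.5B.
Δrequired reserves = 8% × −£470.5B = −£37.64B.
Δexcess reserves = Δreserves − Δrequired = −£390B − (−£37.64B) = -£352.36 billion.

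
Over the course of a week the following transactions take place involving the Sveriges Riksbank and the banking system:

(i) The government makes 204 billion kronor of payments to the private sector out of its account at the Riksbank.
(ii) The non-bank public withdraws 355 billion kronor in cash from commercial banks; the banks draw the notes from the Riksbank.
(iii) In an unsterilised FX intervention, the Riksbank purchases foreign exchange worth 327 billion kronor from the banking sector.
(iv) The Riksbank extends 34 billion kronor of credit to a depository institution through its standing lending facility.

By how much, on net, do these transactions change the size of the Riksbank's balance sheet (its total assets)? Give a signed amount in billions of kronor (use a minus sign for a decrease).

+361 billion

Government spending 204 billion kronor: only the composition of liabilities changes → 0.
Currency withdrawal 355 billion kronor: only the composition of liabilities changes → 0.
FX purchase 327 billion kronor: a Riksbank asset is acquired → +327B.
Discount-window loan 34 billion kronor: a Riksbank asset is acquired → +34B.
Net: 0 + 0 + 327 + 34 = +361 billion.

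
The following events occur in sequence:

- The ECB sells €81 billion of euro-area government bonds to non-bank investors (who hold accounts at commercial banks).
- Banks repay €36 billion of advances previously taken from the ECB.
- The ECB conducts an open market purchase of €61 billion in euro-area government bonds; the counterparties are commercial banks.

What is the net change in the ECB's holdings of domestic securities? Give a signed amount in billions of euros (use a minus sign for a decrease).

-€20 billion

Asset sale (to non-banks) €81 billion: securities removed from the ECB's portfolio → −€81B.
Discount-window repayment €36 billion: the ECB's securities portfolio is untouched → 0.
OMO purchase (from banks) €61 billion: securities added to the ECB's portfolio → +€61B.
Net: −81 + 0 + 61 = -€20 billion.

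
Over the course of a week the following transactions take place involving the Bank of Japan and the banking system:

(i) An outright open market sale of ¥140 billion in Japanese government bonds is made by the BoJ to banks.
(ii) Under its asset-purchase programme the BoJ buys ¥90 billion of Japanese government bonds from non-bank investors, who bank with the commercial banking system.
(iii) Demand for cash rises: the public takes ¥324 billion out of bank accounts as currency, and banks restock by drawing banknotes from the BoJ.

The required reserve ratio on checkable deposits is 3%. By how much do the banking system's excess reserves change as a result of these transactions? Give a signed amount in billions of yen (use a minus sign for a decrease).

-¥366.98 billion

OMO sale (to banks) ¥140 billion: reserves −¥140B, deposits 0.
Asset purchase (from non-banks) ¥90 billion: reserves +¥90B, deposits +¥90B.
Currency withdrawal ¥324 billion: reserves −¥324B, deposits −¥324B.
Totals: Δreserves = −¥374B, Δdeposits = −¥234B.
Δrequired reserves = 3% × −¥234B = −¥7.02B.
Δexcess reserves = Δreserves − Δrequired = −¥374B − (−¥7.02B) = -¥366.98 billion.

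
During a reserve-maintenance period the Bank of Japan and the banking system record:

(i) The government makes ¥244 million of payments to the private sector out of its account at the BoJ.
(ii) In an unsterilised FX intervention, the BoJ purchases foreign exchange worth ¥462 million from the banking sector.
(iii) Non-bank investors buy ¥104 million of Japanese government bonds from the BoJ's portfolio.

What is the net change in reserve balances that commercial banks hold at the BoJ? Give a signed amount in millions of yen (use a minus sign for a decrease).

Government spending ¥244 million: government payments flow into bank reserve accounts → +¥244M.
FX purchase ¥462 million: the BoJ pays by crediting reserve accounts → +¥462M.
Asset sale (to non-banks) ¥104 million: the non-bank buyers' banks settle from reserves → −¥104M.
Net: 244 + 462 − 104 = +¥602 million.

+¥602 million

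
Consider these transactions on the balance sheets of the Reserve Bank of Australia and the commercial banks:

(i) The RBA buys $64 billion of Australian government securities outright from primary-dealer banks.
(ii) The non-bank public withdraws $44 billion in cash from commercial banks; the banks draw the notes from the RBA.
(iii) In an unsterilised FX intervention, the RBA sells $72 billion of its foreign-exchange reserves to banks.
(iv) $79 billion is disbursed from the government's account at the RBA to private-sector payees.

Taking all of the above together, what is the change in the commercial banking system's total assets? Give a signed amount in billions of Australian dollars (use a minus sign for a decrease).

RBA balance sheet:
  Assets:      Securities +$64B, Foreign assets −$72B
  Liabilities: Bank reserves +$27B, Currency in circulation +$44B, Government deposits −$79B
Commercial banking system:
  Assets:      Reserves at CB +$27B, Securities −$64B, Foreign assets +$72B
  Liabilities: Checkable deposits +$35B
Change in total bank assets = +$35 billion.

+$35 billion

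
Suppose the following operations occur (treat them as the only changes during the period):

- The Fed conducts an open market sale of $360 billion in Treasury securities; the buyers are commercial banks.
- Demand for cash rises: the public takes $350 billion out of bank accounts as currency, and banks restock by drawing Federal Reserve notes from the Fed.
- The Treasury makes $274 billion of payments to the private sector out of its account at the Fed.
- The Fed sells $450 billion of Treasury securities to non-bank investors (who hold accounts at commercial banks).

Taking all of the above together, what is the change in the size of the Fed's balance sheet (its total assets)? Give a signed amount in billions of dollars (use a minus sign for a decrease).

OMO sale (to banks) $360 billion: a Fed asset is shed → −$360B.
Currency withdrawal $350 billion: only the composition of liabilities changes → 0.
Government spending $274 billion: only the composition of liabilities changes → 0.
Asset sale (to non-banks) $450 billion: a Fed asset is shed → −$450B.
Net: −360 + 0 + 0 − 450 = -$810 billion.

-$810 billion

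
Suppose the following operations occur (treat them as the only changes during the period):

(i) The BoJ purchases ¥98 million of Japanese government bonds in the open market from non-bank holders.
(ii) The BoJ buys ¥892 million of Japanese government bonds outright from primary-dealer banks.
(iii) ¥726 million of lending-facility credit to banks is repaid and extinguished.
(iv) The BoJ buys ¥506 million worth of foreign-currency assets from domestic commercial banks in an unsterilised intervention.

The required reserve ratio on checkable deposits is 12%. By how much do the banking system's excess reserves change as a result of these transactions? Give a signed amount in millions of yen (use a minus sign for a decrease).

+¥758.24 million

Asset purchase (from non-banks) ¥98 million: reserves +¥98M, deposits +¥98M.
OMO purchase (from banks) ¥892 million: reserves +¥892M, deposits 0.
Discount-window repayment ¥726 million: reserves −¥726M, deposits 0.
FX purchase ¥506 million: reserves +¥506M, deposits 0.
Totals: Δreserves = +¥770M, Δdeposits = +¥98M.
Δrequired reserves = 12% × +¥98M = +¥11.76M.
Δexcess reserves = Δreserves − Δrequired = +¥770M − (+¥11.76M) = +¥758.24 million.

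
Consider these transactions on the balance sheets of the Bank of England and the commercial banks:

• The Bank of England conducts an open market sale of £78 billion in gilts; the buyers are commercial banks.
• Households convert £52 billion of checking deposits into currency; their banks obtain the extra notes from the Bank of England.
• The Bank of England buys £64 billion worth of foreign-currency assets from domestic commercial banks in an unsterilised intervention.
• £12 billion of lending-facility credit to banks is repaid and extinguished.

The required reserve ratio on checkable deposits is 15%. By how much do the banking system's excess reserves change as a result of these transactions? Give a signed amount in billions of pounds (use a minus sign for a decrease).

-£70.2 billion

OMO sale (to banks) £78 billion: reserves −£78B, deposits 0.
Currency withdrawal £52 billion: reserves −£52B, deposits −£52B.
FX purchase £64 billion: reserves +£64B, deposits 0.
Discount-window repayment £12 billion: reserves −£12B, deposits 0.
Totals: Δreserves = −£78B, Δdeposits = −£52B.
Δrequired reserves = 15% × −£52B = −£7.8B.
Δexcess reserves = Δreserves − Δrequired = −£78B − (−£7.8B) = -£70.2 billion.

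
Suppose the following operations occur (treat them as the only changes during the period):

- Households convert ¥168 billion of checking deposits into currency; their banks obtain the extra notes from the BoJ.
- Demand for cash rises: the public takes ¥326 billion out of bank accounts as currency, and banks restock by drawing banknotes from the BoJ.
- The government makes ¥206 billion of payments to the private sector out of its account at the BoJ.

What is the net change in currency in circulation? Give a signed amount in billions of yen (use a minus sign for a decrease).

BoJ balance sheet:
  Assets:      no change
  Liabilities: Bank reserves −¥288B, Currency in circulation +¥494B, Government deposits −¥206B
Commercial banking system:
  Assets:      Reserves at CB −¥288B
  Liabilities: Checkable deposits −¥288B
So the change in currency in circulation is +¥494 billion.

+¥494 billion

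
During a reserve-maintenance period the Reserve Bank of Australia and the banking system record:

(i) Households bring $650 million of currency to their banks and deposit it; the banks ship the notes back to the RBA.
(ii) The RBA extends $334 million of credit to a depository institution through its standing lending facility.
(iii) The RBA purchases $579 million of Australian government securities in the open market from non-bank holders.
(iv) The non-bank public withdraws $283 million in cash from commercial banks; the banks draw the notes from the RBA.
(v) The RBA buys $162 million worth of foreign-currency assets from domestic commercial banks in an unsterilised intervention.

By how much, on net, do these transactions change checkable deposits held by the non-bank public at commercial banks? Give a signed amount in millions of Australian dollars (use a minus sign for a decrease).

RBA balance sheet:
  Assets:      Securities +$579M, Loans to banks +$334M, Foreign assets +$162M
  Liabilities: Bank reserves +$1442M, Currency in circulation −$367M
Commercial banking system:
  Assets:      Reserves at CB +$1442M, Foreign assets −$162M
  Liabilities: Checkable deposits +$946M, Borrowings from CB +$334M
So the change in checkable deposits held by the non-bank public at commercial banks is +$946 million.

+$946 million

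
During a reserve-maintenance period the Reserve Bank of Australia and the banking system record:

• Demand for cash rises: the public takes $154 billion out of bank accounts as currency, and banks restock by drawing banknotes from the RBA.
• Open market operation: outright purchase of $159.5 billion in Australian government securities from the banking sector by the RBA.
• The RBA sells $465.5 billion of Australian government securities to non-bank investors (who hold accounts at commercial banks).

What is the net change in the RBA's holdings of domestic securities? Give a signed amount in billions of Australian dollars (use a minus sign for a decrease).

-$306 billion

Currency withdrawal $154 billion: the RBA's securities portfolio is untouched → 0.
OMO purchase (from banks) $159.5 billion: securities added to the RBA's portfolio → +$159.5B.
Asset sale (to non-banks) $465.5 billion: securities removed from the RBA's portfolio → −$465.5B.
Net: 0 + 159.5 − 465.5 = -$306 billion.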